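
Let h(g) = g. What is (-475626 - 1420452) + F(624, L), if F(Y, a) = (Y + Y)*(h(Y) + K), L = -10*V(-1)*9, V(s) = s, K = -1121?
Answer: -2516334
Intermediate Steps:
L = 90 (L = -10*(-1)*9 = 10*9 = 90)
F(Y, a) = 2*Y*(-1121 + Y) (F(Y, a) = (Y + Y)*(Y - 1121) = (2*Y)*(-1121 + Y) = 2*Y*(-1121 + Y))
(-475626 - 1420452) + F(624, L) = (-475626 - 1420452) + 2*624*(-1121 + 624) = -1896078 + 2*624*(-497) = -1896078 - 620256 = -2516334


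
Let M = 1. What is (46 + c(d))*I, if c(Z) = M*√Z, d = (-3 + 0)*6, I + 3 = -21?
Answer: -1104 - 72*I*√2 ≈ -1104.0 - 101.82*I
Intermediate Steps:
I = -24 (I = -3 - 21 = -24)
d = -18 (d = -3*6 = -18)
c(Z) = √Z (c(Z) = 1*√Z = √Z)
(46 + c(d))*I = (46 + √(-18))*(-24) = (46 + 3*I*√2)*(-24) = -1104 - 72*I*√2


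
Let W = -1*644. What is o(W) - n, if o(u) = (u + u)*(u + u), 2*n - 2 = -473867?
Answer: 3791753/2 ≈ 1.8959e+6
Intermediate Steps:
n = -473865/2 (n = 1 + (1/2)*(-473867) = 1 - 473867/2 = -473865/2 ≈ -2.3693e+5)
W = -644
o(u) = 4*u**2 (o(u) = (2*u)*(2*u) = 4*u**2)
o(W) - n = 4*(-644)**2 - 1*(-473865/2) = 4*414736 + 473865/2 = 1658944 + 473865/2 = 3791753/2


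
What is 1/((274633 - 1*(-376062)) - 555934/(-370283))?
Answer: 370283/240941852619 ≈ 1.5368e-6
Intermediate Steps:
1/((274633 - 1*(-376062)) - 555934/(-370283)) = 1/((274633 + 376062) - 555934*(-1/370283)) = 1/(650695 + 555934/370283) = 1/(240941852619/370283) = 370283/240941852619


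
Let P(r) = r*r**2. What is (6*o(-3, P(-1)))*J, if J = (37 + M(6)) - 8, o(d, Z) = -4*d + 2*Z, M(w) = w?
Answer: 2100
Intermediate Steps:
P(r) = r**3
J = 35 (J = (37 + 6) - 8 = 43 - 8 = 35)
(6*o(-3, P(-1)))*J = (6*(-4*(-3) + 2*(-1)**3))*35 = (6*(12 + 2*(-1)))*35 = (6*(12 - 2))*35 = (6*10)*35 = 60*35 = 2100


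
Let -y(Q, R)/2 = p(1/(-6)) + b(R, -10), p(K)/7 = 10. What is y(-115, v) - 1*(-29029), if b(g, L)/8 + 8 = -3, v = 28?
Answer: 29065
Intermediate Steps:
b(g, L) = -88 (b(g, L) = -64 + 8*(-3) = -64 - 24 = -88)
p(K) = 70 (p(K) = 7*10 = 70)
y(Q, R) = 36 (y(Q, R) = -2*(70 - 88) = -2*(-18) = 36)
y(-115, v) - 1*(-29029) = 36 - 1*(-29029) = 36 + 29029 = 29065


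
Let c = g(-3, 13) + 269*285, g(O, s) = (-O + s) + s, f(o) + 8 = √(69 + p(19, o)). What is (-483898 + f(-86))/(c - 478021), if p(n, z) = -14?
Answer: 483906/401327 - √55/401327 ≈ 1.2057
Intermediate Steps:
f(o) = -8 + √55 (f(o) = -8 + √(69 - 14) = -8 + √55)
g(O, s) = -O + 2*s (g(O, s) = (s - O) + s = -O + 2*s)
c = 76694 (c = (-1*(-3) + 2*13) + 269*285 = (3 + 26) + 76665 = 29 + 76665 = 76694)
(-483898 + f(-86))/(c - 478021) = (-483898 + (-8 + √55))/(76694 - 478021) = (-483906 + √55)/(-401327) = (-483906 + √55)*(-1/401327) = 483906/401327 - √55/401327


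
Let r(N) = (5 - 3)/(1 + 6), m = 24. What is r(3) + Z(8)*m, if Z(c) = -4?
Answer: -670/7 ≈ -95.714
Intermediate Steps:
r(N) = 2/7
r(3) + Z(8)*m = 2/7 - 4*24 = 2/7 - 96 = -670/7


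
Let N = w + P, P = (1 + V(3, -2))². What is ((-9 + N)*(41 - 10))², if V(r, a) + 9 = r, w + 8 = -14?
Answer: 34596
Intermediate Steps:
w = -22 (w = -8 - 14 = -22)
V(r, a) = -9 + r
P = 25 (P = (1 + (-9 + 3))² = (1 - 6)² = (-5)² = 25)
N = 3 (N = -22 + 25 = 3)
((-9 + N)*(41 - 10))² = ((-9 + 3)*(41 - 10))² = (-6*31)² = (-186)² = 34596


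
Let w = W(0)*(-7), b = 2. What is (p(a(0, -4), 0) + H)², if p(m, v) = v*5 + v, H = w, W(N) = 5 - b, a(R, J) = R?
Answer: 441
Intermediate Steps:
W(N) = 3 (W(N) = 5 - 1*2 = 5 - 2 = 3)
w = -21 (w = 3*(-7) = -21)
H = -21
p(m, v) = 6*v (p(m, v) = 5*v + v = 6*v)
(p(a(0, -4), 0) + H)² = (6*0 - 21)² = (0 - 21)² = (-21)² = 441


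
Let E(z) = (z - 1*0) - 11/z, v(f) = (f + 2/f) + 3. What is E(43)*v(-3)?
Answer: -3676/129 ≈ -28.496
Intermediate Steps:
v(f) = 3 + f + 2/f
E(z) = z - 11/z (E(z) = (z + 0) - 11/z = z - 11/z)
E(43)*v(-3) = (43 - 11/43)*(3 - 3 + 2/(-3)) = (43 - 11*1/43)*(3 - 3 + 2*(-⅓)) = (43 - 11/43)*(3 - 3 - ⅔) = (1838/43)*(-⅔) = -3676/129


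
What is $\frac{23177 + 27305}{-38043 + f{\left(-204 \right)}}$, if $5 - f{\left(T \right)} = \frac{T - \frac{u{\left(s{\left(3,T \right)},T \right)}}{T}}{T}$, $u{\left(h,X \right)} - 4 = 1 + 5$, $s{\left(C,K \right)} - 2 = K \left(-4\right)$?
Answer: $- \frac{1050429456}{791515507} \approx -1.3271$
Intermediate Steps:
$s{\left(C,K \right)} = 2 - 4 K$ ($s{\left(C,K \right)} = 2 + K \left(-4\right) = 2 - 4 K$)
$u{\left(h,X \right)} = 10$ ($u{\left(h,X \right)} = 4 + \left(1 + 5\right) = 4 + 6 = 10$)
$f{\left(T \right)} = 5 - \frac{T - \frac{10}{T}}{T}$
$\frac{23177 + 27305}{-38043 + f{\left(-204 \right)}} = \frac{23177 + 27305}{-38043 + \left(4 + \frac{10}{41616}\right)} = \frac{50482}{-38043 + \left(4 + 10 \cdot \frac{1}{41616}\right)} = \frac{50482}{-38043 + \left(4 + \frac{5}{20808}\right)} = \frac{50482}{-38043 + \frac{83237}{20808}} = \frac{50482}{- \frac{791515507}{20808}} = 50482 \left(- \frac{20808}{791515507}\right) = - \frac{1050429456}{791515507}$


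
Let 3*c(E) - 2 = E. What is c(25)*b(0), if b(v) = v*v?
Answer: 0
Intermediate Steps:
b(v) = v²
c(E) = ⅔ + E/3
c(25)*b(0) = (⅔ + (⅓)*25)*0² = (⅔ + 25/3)*0 = 9*0 = 0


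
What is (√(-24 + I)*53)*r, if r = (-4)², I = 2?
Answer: 848*I*√22 ≈ 3977.5*I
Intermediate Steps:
r = 16
(√(-24 + I)*53)*r = (√(-24 + 2)*53)*16 = (√(-22)*53)*16 = ((I*√22)*53)*16 = (53*I*√22)*16 = 848*I*√22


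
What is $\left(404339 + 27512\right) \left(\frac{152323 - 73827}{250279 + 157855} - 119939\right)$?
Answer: $- \frac{10569791893932915}{204067} \approx -5.1796 \cdot 10^{10}$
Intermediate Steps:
$\left(404339 + 27512\right) \left(\frac{152323 - 73827}{250279 + 157855} - 119939\right) = 431851 \left(\frac{78496}{408134} - 119939\right) = 431851 \left(78496 \cdot \frac{1}{408134} - 119939\right) = 431851 \left(\frac{39248}{204067} - 119939\right) = 431851 \left(- \frac{24475552665}{204067}\right) = - \frac{10569791893932915}{204067}$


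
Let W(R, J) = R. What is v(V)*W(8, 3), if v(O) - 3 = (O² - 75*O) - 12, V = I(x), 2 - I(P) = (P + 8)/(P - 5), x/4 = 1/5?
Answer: -1056184/441 ≈ -2395.0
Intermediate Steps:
x = ⅘ (x = 4/5 = 4*(⅕) = ⅘ ≈ 0.80000)
I(P) = 2 - (8 + P)/(-5 + P) (I(P) = 2 - (P + 8)/(P - 5) = 2 - (8 + P)/(-5 + P))
V = 86/21 (V = (-18 + ⅘)/(-5 + ⅘) = -86/5/(-21/5) = -5/21*(-86/5) = 86/21 ≈ 4.0952)
v(O) = -9 + O² - 75*O (v(O) = 3 + ((O² - 75*O) - 12) = 3 + (-12 + O² - 75*O) = -9 + O² - 75*O)
v(V)*W(8, 3) = (-9 + (86/21)² - 75*86/21)*8 = (-9 + 7396/441 - 2150/7)*8 = -132023/441*8 = -1056184/441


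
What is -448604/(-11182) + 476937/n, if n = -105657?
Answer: 7010840549/196909429 ≈ 35.604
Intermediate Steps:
-448604/(-11182) + 476937/n = -448604/(-11182) + 476937/(-105657) = -448604*(-1/11182) + 476937*(-1/105657) = 224302/5591 - 158979/35219 = 7010840549/196909429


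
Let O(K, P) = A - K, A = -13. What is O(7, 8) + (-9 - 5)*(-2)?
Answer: 8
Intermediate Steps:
O(K, P) = -13 - K
O(7, 8) + (-9 - 5)*(-2) = (-13 - 1*7) + (-9 - 5)*(-2) = (-13 - 7) - 14*(-2) = -20 + 28 = 8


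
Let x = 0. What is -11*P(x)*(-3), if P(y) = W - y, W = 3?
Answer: 99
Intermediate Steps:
P(y) = 3 - y
-11*P(x)*(-3) = -11*(3 - 1*0)*(-3) = -11*(3 + 0)*(-3) = -11*3*(-3) = -33*(-3) = 99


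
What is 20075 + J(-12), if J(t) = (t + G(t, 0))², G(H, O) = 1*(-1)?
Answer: 20244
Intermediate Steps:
G(H, O) = -1
J(t) = (-1 + t)² (J(t) = (t - 1)² = (-1 + t)²)
20075 + J(-12) = 20075 + (-1 - 12)² = 20075 + (-13)² = 20075 + 169 = 20244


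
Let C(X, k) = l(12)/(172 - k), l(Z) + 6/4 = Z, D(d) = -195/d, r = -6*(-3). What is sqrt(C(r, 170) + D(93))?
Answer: sqrt(12121)/62 ≈ 1.7757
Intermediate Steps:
r = 18
l(Z) = -3/2 + Z
C(X, k) = 21/(2*(172 - k)) (C(X, k) = (-3/2 + 12)/(172 - k) = 21/(2*(172 - k)))
sqrt(C(r, 170) + D(93)) = sqrt(-21/(-344 + 2*170) - 195/93) = sqrt(-21/(-344 + 340) - 195*1/93) = sqrt(-21/(-4) - 65/31) = sqrt(-21*(-1/4) - 65/31) = sqrt(21/4 - 65/31) = sqrt(391/124) = sqrt(12121)/62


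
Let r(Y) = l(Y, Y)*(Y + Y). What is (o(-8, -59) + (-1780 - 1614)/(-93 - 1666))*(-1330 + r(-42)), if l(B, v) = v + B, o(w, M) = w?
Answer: -61142228/1759 ≈ -34760.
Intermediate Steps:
l(B, v) = B + v
r(Y) = 4*Y**2 (r(Y) = (Y + Y)*(Y + Y) = (2*Y)*(2*Y) = 4*Y**2)
(o(-8, -59) + (-1780 - 1614)/(-93 - 1666))*(-1330 + r(-42)) = (-8 + (-1780 - 1614)/(-93 - 1666))*(-1330 + 4*(-42)**2) = (-8 - 3394/(-1759))*(-1330 + 4*1764) = (-8 - 3394*(-1/1759))*(-1330 + 7056) = (-8 + 3394/1759)*5726 = -10678/1759*5726 = -61142228/1759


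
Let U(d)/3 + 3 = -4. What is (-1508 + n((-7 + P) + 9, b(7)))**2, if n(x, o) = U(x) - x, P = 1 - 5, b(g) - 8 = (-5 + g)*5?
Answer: 2331729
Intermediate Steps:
U(d) = -21 (U(d) = -9 + 3*(-4) = -9 - 12 = -21)
b(g) = -17 + 5*g (b(g) = 8 + (-5 + g)*5 = 8 + (-25 + 5*g) = -17 + 5*g)
P = -4
n(x, o) = -21 - x
(-1508 + n((-7 + P) + 9, b(7)))**2 = (-1508 + (-21 - ((-7 - 4) + 9)))**2 = (-1508 + (-21 - (-11 + 9)))**2 = (-1508 + (-21 - 1*(-2)))**2 = (-1508 + (-21 + 2))**2 = (-1508 - 19)**2 = (-1527)**2 = 2331729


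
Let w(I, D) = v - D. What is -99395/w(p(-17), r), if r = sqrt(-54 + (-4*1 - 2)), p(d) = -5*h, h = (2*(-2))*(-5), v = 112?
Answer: -2783060/3151 - 99395*I*sqrt(15)/6302 ≈ -883.23 - 61.085*I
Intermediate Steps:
h = 20 (h = -4*(-5) = 20)
p(d) = -100 (p(d) = -5*20 = -100)
r = 2*I*sqrt(15) (r = sqrt(-54 + (-4 - 2)) = sqrt(-54 - 6) = sqrt(-60) = 2*I*sqrt(15) ≈ 7.746*I)
w(I, D) = 112 - D
-99395/w(p(-17), r) = -99395/(112 - 2*I*sqrt(15))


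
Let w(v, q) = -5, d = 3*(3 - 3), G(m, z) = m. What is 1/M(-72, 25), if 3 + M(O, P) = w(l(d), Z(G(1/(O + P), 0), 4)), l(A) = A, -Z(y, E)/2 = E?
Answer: -⅛ ≈ -0.12500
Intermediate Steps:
Z(y, E) = -2*E
d = 0 (d = 3*0 = 0)
M(O, P) = -8 (M(O, P) = -3 - 5 = -8)
1/M(-72, 25) = 1/(-8) = -⅛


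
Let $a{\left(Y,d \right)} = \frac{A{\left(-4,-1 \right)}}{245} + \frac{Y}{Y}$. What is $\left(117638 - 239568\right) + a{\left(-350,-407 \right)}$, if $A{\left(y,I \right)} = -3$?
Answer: $- \frac{29872608}{245} \approx -1.2193 \cdot 10^{5}$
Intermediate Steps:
$a{\left(Y,d \right)} = \frac{242}{245}$ ($a{\left(Y,d \right)} = - \frac{3}{245} + \frac{Y}{Y} = \left(-3\right) \frac{1}{245} + 1 = - \frac{3}{245} + 1 = \frac{242}{245}$)
$\left(117638 - 239568\right) + a{\left(-350,-407 \right)} = \left(117638 - 239568\right) + \frac{242}{245} = -121930 + \frac{242}{245} = - \frac{29872608}{245}$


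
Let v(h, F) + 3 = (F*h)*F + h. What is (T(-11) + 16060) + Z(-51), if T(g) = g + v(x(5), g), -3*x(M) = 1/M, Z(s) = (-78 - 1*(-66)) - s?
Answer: 241153/15 ≈ 16077.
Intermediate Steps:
Z(s) = -12 - s (Z(s) = (-78 + 66) - s = -12 - s)
x(M) = -1/(3*M)
v(h, F) = -3 + h + h*F² (v(h, F) = -3 + ((F*h)*F + h) = -3 + (h*F² + h) = -3 + (h + h*F²) = -3 + h + h*F²)
T(g) = -46/15 + g - g²/15 (T(g) = g + (-3 - ⅓/5 + (-⅓/5)*g²) = g + (-3 - ⅓*⅕ + (-⅓*⅕)*g²) = g + (-3 - 1/15 - g²/15) = g + (-46/15 - g²/15) = -46/15 + g - g²/15)
(T(-11) + 16060) + Z(-51) = ((-46/15 - 11 - 1/15*(-11)²) + 16060) + (-12 - 1*(-51)) = ((-46/15 - 11 - 1/15*121) + 16060) + (-12 + 51) = ((-46/15 - 11 - 121/15) + 16060) + 39 = (-332/15 + 16060) + 39 = 240568/15 + 39 = 241153/15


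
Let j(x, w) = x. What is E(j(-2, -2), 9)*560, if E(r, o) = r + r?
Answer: -2240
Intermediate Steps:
E(r, o) = 2*r
E(j(-2, -2), 9)*560 = (2*(-2))*560 = -4*560 = -2240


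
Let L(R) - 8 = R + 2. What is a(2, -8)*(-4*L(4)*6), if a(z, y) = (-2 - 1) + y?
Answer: 3696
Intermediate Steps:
a(z, y) = -3 + y
L(R) = 10 + R (L(R) = 8 + (R + 2) = 8 + (2 + R) = 10 + R)
a(2, -8)*(-4*L(4)*6) = (-3 - 8)*(-4*(10 + 4)*6) = -11*(-4*14)*6 = -(-616)*6 = -11*(-336) = 3696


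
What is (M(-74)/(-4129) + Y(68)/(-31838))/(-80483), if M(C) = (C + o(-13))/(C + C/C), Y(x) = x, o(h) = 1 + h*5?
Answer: 12445000/386178136078709 ≈ 3.2226e-8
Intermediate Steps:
o(h) = 1 + 5*h
M(C) = (-64 + C)/(1 + C) (M(C) = (C + (1 + 5*(-13)))/(C + C/C) = (C + (1 - 65))/(C + 1) = (C - 64)/(1 + C) = (-64 + C)/(1 + C))
(M(-74)/(-4129) + Y(68)/(-31838))/(-80483) = (((-64 - 74)/(1 - 74))/(-4129) + 68/(-31838))/(-80483) = ((-138/(-73))*(-1/4129) + 68*(-1/31838))*(-1/80483) = (-1/73*(-138)*(-1/4129) - 34/15919)*(-1/80483) = ((138/73)*(-1/4129) - 34/15919)*(-1/80483) = (-138/301417 - 34/15919)*(-1/80483) = -12445000/4798257223*(-1/80483) = 12445000/386178136078709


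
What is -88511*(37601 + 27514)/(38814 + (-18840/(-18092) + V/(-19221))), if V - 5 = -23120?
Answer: -167016586804201665/1124850537539 ≈ -1.4848e+5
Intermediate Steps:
V = -23115 (V = 5 - 23120 = -23115)
-88511*(37601 + 27514)/(38814 + (-18840/(-18092) + V/(-19221))) = -88511*(37601 + 27514)/(38814 + (-18840/(-18092) - 23115/(-19221))) = -88511*65115/(38814 + (-18840*(-1/18092) - 23115*(-1/19221))) = -88511*65115/(38814 + (4710/4523 + 7705/6407)) = -88511*65115/(38814 + 65026685/28978861) = -88511/((1124850537539/28978861)*(1/65115)) = -88511/1124850537539/1886958534015 = -88511*1886958534015/1124850537539 = -167016586804201665/1124850537539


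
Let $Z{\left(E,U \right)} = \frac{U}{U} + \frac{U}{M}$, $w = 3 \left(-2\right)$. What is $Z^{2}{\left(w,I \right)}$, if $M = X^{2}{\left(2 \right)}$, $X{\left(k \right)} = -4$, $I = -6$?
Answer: $\frac{25}{64} \approx 0.39063$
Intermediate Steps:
$w = -6$
$M = 16$ ($M = \left(-4\right)^{2} = 16$)
$Z{\left(E,U \right)} = 1 + \frac{U}{16}$ ($Z{\left(E,U \right)} = \frac{U}{U} + \frac{U}{16} = 1 + U \frac{1}{16} = 1 + \frac{U}{16}$)
$Z^{2}{\left(w,I \right)} = \left(1 + \frac{1}{16} \left(-6\right)\right)^{2} = \left(1 - \frac{3}{8}\right)^{2} = \left(\frac{5}{8}\right)^{2} = \frac{25}{64}$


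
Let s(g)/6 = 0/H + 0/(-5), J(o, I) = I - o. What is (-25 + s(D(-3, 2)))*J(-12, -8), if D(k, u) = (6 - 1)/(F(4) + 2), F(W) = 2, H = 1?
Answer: -100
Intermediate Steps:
D(k, u) = 5/4 (D(k, u) = (6 - 1)/(2 + 2) = 5/4)
s(g) = 0 (s(g) = 6*(0/1 + 0/(-5)) = 6*(0*1 + 0*(-⅕)) = 6*(0 + 0) = 6*0 = 0)
(-25 + s(D(-3, 2)))*J(-12, -8) = (-25 + 0)*(-8 - 1*(-12)) = -25*(-8 + 12) = -25*4 = -100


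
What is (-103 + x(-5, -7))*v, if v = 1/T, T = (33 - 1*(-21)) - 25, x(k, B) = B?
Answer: -110/29 ≈ -3.7931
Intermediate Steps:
T = 29 (T = (33 + 21) - 25 = 54 - 25 = 29)
v = 1/29 ≈ 0.034483
(-103 + x(-5, -7))*v = (-103 - 7)*(1/29) = -110*1/29 = -110/29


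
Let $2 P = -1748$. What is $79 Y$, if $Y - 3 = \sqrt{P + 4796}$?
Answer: $237 + 79 \sqrt{3922} \approx 5184.4$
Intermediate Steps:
$P = -874$ ($P = \frac{1}{2} \left(-1748\right) = -874$)
$Y = 3 + \sqrt{3922}$ ($Y = 3 + \sqrt{-874 + 4796} = 3 + \sqrt{3922} \approx 65.626$)
$79 Y = 79 \left(3 + \sqrt{3922}\right) = 237 + 79 \sqrt{3922}$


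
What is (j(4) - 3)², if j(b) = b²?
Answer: 169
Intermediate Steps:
(j(4) - 3)² = (4² - 3)² = (16 - 3)² = 13² = 169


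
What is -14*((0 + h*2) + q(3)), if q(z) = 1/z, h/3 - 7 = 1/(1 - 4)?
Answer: -1694/3 ≈ -564.67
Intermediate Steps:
h = 20 (h = 21 + 3/(1 - 4) = 21 + 3/(-3) = 21 + 3*(-⅓) = 21 - 1 = 20)
q(z) = 1/z
-14*((0 + h*2) + q(3)) = -14*((0 + 20*2) + 1/3) = -14*((0 + 40) + ⅓) = -14*(40 + ⅓) = -14*121/3 = -1694/3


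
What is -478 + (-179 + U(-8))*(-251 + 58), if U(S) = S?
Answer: 35613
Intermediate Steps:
-478 + (-179 + U(-8))*(-251 + 58) = -478 + (-179 - 8)*(-251 + 58) = -478 - 187*(-193) = -478 + 36091 = 35613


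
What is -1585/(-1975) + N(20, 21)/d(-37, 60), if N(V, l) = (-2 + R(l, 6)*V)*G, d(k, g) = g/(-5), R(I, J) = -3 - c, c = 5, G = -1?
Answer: -10031/790 ≈ -12.697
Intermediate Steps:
R(I, J) = -8 (R(I, J) = -3 - 1*5 = -3 - 5 = -8)
d(k, g) = -g/5 (d(k, g) = g*(-1/5) = -g/5)
N(V, l) = 2 + 8*V (N(V, l) = (-2 - 8*V)*(-1) = 2 + 8*V)
-1585/(-1975) + N(20, 21)/d(-37, 60) = -1585/(-1975) + (2 + 8*20)/((-1/5*60)) = -1585*(-1/1975) + (2 + 160)/(-12) = 317/395 + 162*(-1/12) = 317/395 - 27/2 = -10031/790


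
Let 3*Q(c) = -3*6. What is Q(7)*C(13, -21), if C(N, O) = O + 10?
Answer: 66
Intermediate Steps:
C(N, O) = 10 + O
Q(c) = -6 (Q(c) = (-3*6)/3 = (⅓)*(-18) = -6)
Q(7)*C(13, -21) = -6*(10 - 21) = -6*(-11) = 66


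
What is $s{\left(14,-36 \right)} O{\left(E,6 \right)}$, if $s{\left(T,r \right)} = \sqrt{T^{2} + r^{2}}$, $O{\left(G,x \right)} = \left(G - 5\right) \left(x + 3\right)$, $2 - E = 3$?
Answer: $- 108 \sqrt{373} \approx -2085.8$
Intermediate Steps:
$E = -1$ ($E = 2 - 3 = -1$)
$O{\left(G,x \right)} = \left(-5 + G\right) \left(3 + x\right)$
$s{\left(14,-36 \right)} O{\left(E,6 \right)} = \sqrt{14^{2} + \left(-36\right)^{2}} \left(-15 - 30 + 3 \left(-1\right) - 6\right) = \sqrt{196 + 1296} \left(-15 - 30 - 3 - 6\right) = \sqrt{1492} \left(-54\right) = 2 \sqrt{373} \left(-54\right) = - 108 \sqrt{373}$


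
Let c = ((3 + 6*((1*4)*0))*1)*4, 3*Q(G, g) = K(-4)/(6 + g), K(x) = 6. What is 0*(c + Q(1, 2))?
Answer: 0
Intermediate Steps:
Q(G, g) = 2/(6 + g) (Q(G, g) = (6/(6 + g))/3 = 2/(6 + g))
c = 12 (c = ((3 + 6*(4*0))*1)*4 = ((3 + 6*0)*1)*4 = ((3 + 0)*1)*4 = (3*1)*4 = 3*4 = 12)
0*(c + Q(1, 2)) = 0*(12 + 2/(6 + 2)) = 0*(12 + 2/8) = 0*(12 + 2*(⅛)) = 0*(12 + ¼) = 0*(49/4) = 0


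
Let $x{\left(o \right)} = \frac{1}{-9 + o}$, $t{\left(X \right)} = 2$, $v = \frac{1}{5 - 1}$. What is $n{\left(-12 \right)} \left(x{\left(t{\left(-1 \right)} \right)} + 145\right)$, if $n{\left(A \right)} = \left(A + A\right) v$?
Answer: $- \frac{6084}{7} \approx -869.14$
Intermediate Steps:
$v = \frac{1}{4} \approx 0.25$
$n{\left(A \right)} = \frac{A}{2}$ ($n{\left(A \right)} = \left(A + A\right) \frac{1}{4} = 2 A \frac{1}{4} = \frac{A}{2}$)
$n{\left(-12 \right)} \left(x{\left(t{\left(-1 \right)} \right)} + 145\right) = \frac{1}{2} \left(-12\right) \left(\frac{1}{-9 + 2} + 145\right) = - 6 \left(\frac{1}{-7} + 145\right) = - 6 \left(- \frac{1}{7} + 145\right) = \left(-6\right) \frac{1014}{7} = - \frac{6084}{7}$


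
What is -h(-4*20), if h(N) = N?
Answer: 80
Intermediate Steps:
-h(-4*20) = -(-4)*20 = -1*(-80) = 80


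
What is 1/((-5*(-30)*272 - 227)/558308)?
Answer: 558308/40573 ≈ 13.761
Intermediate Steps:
1/((-5*(-30)*272 - 227)/558308) = 1/((150*272 - 227)*(1/558308)) = 1/((40800 - 227)*(1/558308)) = 1/(40573*(1/558308)) = 1/(40573/558308) = 558308/40573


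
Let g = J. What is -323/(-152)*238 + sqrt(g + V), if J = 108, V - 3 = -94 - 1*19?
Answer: 2023/4 + I*sqrt(2) ≈ 505.75 + 1.4142*I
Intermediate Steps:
V = -110 (V = 3 + (-94 - 1*19) = 3 + (-94 - 19) = 3 - 113 = -110)
g = 108
-323/(-152)*238 + sqrt(g + V) = -323/(-152)*238 + sqrt(108 - 110) = -323*(-1/152)*238 + sqrt(-2) = (17/8)*238 + I*sqrt(2) = 2023/4 + I*sqrt(2)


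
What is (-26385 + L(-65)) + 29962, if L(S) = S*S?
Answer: 7802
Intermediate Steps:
L(S) = S²
(-26385 + L(-65)) + 29962 = (-26385 + (-65)²) + 29962 = (-26385 + 4225) + 29962 = -22160 + 29962 = 7802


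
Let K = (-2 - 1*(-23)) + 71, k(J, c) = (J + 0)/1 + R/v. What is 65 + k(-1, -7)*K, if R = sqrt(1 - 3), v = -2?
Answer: -27 - 46*I*sqrt(2) ≈ -27.0 - 65.054*I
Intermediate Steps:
R = I*sqrt(2) (R = sqrt(-2) = I*sqrt(2) ≈ 1.4142*I)
k(J, c) = J - I*sqrt(2)/2 (k(J, c) = (J + 0)/1 + (I*sqrt(2))/(-2) = J*1 + (I*sqrt(2))*(-1/2) = J - I*sqrt(2)/2)
K = 92 (K = (-2 + 23) + 71 = 21 + 71 = 92)
65 + k(-1, -7)*K = 65 + (-1 - I*sqrt(2)/2)*92 = 65 + (-92 - 46*I*sqrt(2)) = -27 - 46*I*sqrt(2)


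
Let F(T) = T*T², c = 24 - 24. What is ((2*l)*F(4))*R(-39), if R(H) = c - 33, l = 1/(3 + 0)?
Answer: -1408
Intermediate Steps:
c = 0
F(T) = T³
l = ⅓ (l = 1/3 = ⅓ ≈ 0.33333)
R(H) = -33 (R(H) = 0 - 33 = -33)
((2*l)*F(4))*R(-39) = ((2*(⅓))*4³)*(-33) = ((⅔)*64)*(-33) = (128/3)*(-33) = -1408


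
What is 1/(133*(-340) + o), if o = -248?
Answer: -1/45468 ≈ -2.1993e-5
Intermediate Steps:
1/(133*(-340) + o) = 1/(133*(-340) - 248) = 1/(-45220 - 248) = 1/(-45468) = -1/45468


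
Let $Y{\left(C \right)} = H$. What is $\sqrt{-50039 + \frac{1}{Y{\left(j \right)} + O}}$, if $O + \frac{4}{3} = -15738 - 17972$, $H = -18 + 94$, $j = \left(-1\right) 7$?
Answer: $\frac{i \sqrt{509498140915322}}{100906} \approx 223.69 i$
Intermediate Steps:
$j = -7$
$H = 76$
$O = - \frac{101134}{3}$ ($O = - \frac{4}{3} - 33710 = - \frac{101134}{3} \approx -33711.0$)
$Y{\left(C \right)} = 76$
$\sqrt{-50039 + \frac{1}{Y{\left(j \right)} + O}} = \sqrt{-50039 + \frac{1}{76 - \frac{101134}{3}}} = \sqrt{-50039 + \frac{1}{- \frac{100906}{3}}} = \sqrt{-50039 - \frac{3}{100906}} = \sqrt{- \frac{5049235337}{100906}} = \frac{i \sqrt{509498140915322}}{100906}$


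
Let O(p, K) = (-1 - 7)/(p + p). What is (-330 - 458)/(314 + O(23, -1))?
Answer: -9062/3609 ≈ -2.5109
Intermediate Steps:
O(p, K) = -4/p (O(p, K) = -8*1/(2*p) = -4/p)
(-330 - 458)/(314 + O(23, -1)) = (-330 - 458)/(314 - 4/23) = -788/(314 - 4*1/23) = -788/(314 - 4/23) = -788/7218/23 = -788*23/7218 = -9062/3609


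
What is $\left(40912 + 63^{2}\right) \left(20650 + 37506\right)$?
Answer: $2610099436$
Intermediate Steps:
$\left(40912 + 63^{2}\right) \left(20650 + 37506\right) = \left(40912 + 3969\right) 58156 = 44881 \cdot 58156 = 2610099436$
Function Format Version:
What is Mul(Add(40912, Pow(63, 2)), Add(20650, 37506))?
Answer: 2610099436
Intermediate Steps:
Mul(Add(40912, Pow(63, 2)), Add(20650, 37506)) = Mul(Add(40912, 3969), 58156) = Mul(44881, 58156) = 2610099436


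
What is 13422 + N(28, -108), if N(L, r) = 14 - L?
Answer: 13408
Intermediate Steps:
13422 + N(28, -108) = 13422 + (14 - 1*28) = 13422 + (14 - 28) = 13422 - 14 = 13408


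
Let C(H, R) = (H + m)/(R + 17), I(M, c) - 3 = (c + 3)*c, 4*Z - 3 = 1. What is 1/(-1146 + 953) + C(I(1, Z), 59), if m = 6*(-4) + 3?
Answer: -1389/7334 ≈ -0.18939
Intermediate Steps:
Z = 1 (Z = ¾ + (¼)*1 = ¾ + ¼ = 1)
m = -21 (m = -24 + 3 = -21)
I(M, c) = 3 + c*(3 + c) (I(M, c) = 3 + (c + 3)*c = 3 + (3 + c)*c = 3 + c*(3 + c))
C(H, R) = (-21 + H)/(17 + R) (C(H, R) = (H - 21)/(R + 17) = (-21 + H)/(17 + R))
1/(-1146 + 953) + C(I(1, Z), 59) = 1/(-1146 + 953) + (-21 + (3 + 1² + 3*1))/(17 + 59) = 1/(-193) + (-21 + (3 + 1 + 3))/76 = -1/193 + (-21 + 7)/76 = -1/193 + (1/76)*(-14) = -1/193 - 7/38 = -1389/7334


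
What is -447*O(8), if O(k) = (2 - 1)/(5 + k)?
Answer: -447/13 ≈ -34.385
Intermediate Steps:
O(k) = 1/(5 + k)
-447*O(8) = -447/(5 + 8) = -447/13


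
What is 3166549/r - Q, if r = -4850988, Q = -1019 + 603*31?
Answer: -85739528461/4850988 ≈ -17675.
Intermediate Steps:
Q = 17674 (Q = -1019 + 18693 = 17674)
3166549/r - Q = 3166549/(-4850988) - 1*17674 = 3166549*(-1/4850988) - 17674 = -3166549/4850988 - 17674 = -85739528461/4850988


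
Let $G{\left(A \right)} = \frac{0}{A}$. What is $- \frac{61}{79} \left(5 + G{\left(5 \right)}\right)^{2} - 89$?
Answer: $- \frac{8556}{79} \approx -108.3$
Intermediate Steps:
$G{\left(A \right)} = 0$
$- \frac{61}{79} \left(5 + G{\left(5 \right)}\right)^{2} - 89 = - \frac{61}{79} \left(5 + 0\right)^{2} - 89 = \left(-61\right) \frac{1}{79} \cdot 5^{2} - 89 = \left(- \frac{61}{79}\right) 25 - 89 = - \frac{1525}{79} - 89 = - \frac{8556}{79}$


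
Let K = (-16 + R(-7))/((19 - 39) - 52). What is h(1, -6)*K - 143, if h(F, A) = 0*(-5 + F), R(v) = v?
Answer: -143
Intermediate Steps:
h(F, A) = 0
K = 23/72 (K = (-16 - 7)/((19 - 39) - 52) = -23/(-20 - 52) = -23/(-72) = -23*(-1/72) = 23/72 ≈ 0.31944)
h(1, -6)*K - 143 = 0*(23/72) - 143 = 0 - 143 = -143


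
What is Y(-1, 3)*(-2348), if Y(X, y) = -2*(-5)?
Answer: -23480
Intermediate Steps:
Y(X, y) = 10
Y(-1, 3)*(-2348) = 10*(-2348) = -23480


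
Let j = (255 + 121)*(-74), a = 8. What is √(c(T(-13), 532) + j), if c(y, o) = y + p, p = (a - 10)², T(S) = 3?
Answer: I*√27817 ≈ 166.78*I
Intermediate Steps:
j = -27824 (j = 376*(-74) = -27824)
p = 4 (p = (8 - 10)² = (-2)² = 4)
c(y, o) = 4 + y (c(y, o) = y + 4 = 4 + y)
√(c(T(-13), 532) + j) = √((4 + 3) - 27824) = √(7 - 27824) = √(-27817) = I*√27817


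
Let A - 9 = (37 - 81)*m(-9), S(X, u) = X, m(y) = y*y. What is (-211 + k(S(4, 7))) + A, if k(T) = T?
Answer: -3762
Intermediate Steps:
m(y) = y²
A = -3555 (A = 9 + (37 - 81)*(-9)² = 9 - 44*81 = 9 - 3564 = -3555)
(-211 + k(S(4, 7))) + A = (-211 + 4) - 3555 = -207 - 3555 = -3762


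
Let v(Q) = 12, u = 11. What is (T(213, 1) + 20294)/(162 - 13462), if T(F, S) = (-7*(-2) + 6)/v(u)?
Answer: -60887/39900 ≈ -1.5260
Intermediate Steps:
T(F, S) = 5/3 (T(F, S) = (-7*(-2) + 6)/12 = (14 + 6)*(1/12) = 20*(1/12) = 5/3)
(T(213, 1) + 20294)/(162 - 13462) = (5/3 + 20294)/(162 - 13462) = (60887/3)/(-13300) = (60887/3)*(-1/13300) = -60887/39900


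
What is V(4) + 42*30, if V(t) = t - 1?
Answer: 1263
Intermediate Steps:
V(t) = -1 + t
V(4) + 42*30 = (-1 + 4) + 42*30 = 3 + 1260 = 1263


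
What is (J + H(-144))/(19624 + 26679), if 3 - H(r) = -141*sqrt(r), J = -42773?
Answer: -42770/46303 + 1692*I/46303 ≈ -0.9237 + 0.036542*I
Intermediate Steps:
H(r) = 3 + 141*sqrt(r) (H(r) = 3 - (-141)*sqrt(r) = 3 + 141*sqrt(r))
(J + H(-144))/(19624 + 26679) = (-42773 + (3 + 141*sqrt(-144)))/(19624 + 26679) = (-42773 + (3 + 141*(12*I)))/46303 = (-42773 + (3 + 1692*I))*(1/46303) = (-42770 + 1692*I)*(1/46303) = -42770/46303 + 1692*I/46303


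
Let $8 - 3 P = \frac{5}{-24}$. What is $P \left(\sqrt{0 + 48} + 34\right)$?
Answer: $\frac{3349}{36} + \frac{197 \sqrt{3}}{18} \approx 111.98$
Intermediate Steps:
$P = \frac{197}{72}$ ($P = \frac{8}{3} - \frac{5 \frac{1}{-24}}{3} = \frac{8}{3} - \frac{5 \left(- \frac{1}{24}\right)}{3} = \frac{8}{3} - - \frac{5}{72} = \frac{8}{3} + \frac{5}{72} = \frac{197}{72} \approx 2.7361$)
$P \left(\sqrt{0 + 48} + 34\right) = \frac{197 \left(\sqrt{0 + 48} + 34\right)}{72} = \frac{197 \left(\sqrt{48} + 34\right)}{72} = \frac{197 \left(4 \sqrt{3} + 34\right)}{72} = \frac{197 \left(34 + 4 \sqrt{3}\right)}{72} = \frac{3349}{36} + \frac{197 \sqrt{3}}{18}$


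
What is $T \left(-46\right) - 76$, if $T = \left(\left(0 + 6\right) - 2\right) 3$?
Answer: $-628$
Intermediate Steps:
$T = 12$ ($T = \left(6 - 2\right) 3 = 4 \cdot 3 = 12$)
$T \left(-46\right) - 76 = 12 \left(-46\right) - 76 = -552 - 76 = -628$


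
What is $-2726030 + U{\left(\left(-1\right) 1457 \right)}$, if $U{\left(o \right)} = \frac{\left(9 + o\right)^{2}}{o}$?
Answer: $- \frac{3973922414}{1457} \approx -2.7275 \cdot 10^{6}$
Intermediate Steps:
$U{\left(o \right)} = \frac{\left(9 + o\right)^{2}}{o}$
$-2726030 + U{\left(\left(-1\right) 1457 \right)} = -2726030 + \frac{\left(9 - 1457\right)^{2}}{\left(-1\right) 1457} = -2726030 + \frac{\left(9 - 1457\right)^{2}}{-1457} = -2726030 - \frac{\left(-1448\right)^{2}}{1457} = -2726030 - \frac{2096704}{1457} = - \frac{3973922414}{1457}$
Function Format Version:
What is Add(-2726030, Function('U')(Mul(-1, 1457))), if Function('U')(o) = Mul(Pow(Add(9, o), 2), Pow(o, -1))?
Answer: Rational(-3973922414, 1457) ≈ -2.7275e+6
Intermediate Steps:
Function('U')(o) = Mul(Pow(o, -1), Pow(Add(9, o), 2))
Add(-2726030, Function('U')(Mul(-1, 1457))) = Add(-2726030, Mul(Pow(Mul(-1, 1457), -1), Pow(Add(9, Mul(-1, 1457)), 2))) = Add(-2726030, Mul(Pow(-1457, -1), Pow(Add(9, -1457), 2))) = Add(-2726030, Mul(Rational(-1, 1457), Pow(-1448, 2))) = Add(-2726030, Mul(Rational(-1, 1457), 2096704)) = Add(-2726030, Rational(-2096704, 1457)) = Rational(-3973922414, 1457)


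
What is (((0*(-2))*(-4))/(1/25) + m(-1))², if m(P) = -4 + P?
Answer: 25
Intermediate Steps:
(((0*(-2))*(-4))/(1/25) + m(-1))² = (((0*(-2))*(-4))/(1/25) + (-4 - 1))² = ((0*(-4))/(1/25) - 5)² = (0*25 - 5)² = (0 - 5)² = (-5)² = 25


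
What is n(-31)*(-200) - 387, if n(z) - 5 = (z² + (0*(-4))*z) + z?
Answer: -187387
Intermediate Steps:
n(z) = 5 + z + z² (n(z) = 5 + ((z² + (0*(-4))*z) + z) = 5 + ((z² + 0*z) + z) = 5 + ((z² + 0) + z) = 5 + (z² + z) = 5 + (z + z²) = 5 + z + z²)
n(-31)*(-200) - 387 = (5 - 31 + (-31)²)*(-200) - 387 = (5 - 31 + 961)*(-200) - 387 = 935*(-200) - 387 = -187000 - 387 = -187387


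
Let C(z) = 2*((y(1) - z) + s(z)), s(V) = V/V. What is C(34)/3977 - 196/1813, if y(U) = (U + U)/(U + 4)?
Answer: -91602/735745 ≈ -0.12450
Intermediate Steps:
y(U) = 2*U/(4 + U) (y(U) = (2*U)/(4 + U) = 2*U/(4 + U))
s(V) = 1
C(z) = 14/5 - 2*z (C(z) = 2*((2*1/(4 + 1) - z) + 1) = 2*((2*1/5 - z) + 1) = 2*((2*1*(⅕) - z) + 1) = 2*((⅖ - z) + 1) = 2*(7/5 - z) = 14/5 - 2*z)
C(34)/3977 - 196/1813 = (14/5 - 2*34)/3977 - 196/1813 = (14/5 - 68)*(1/3977) - 196*1/1813 = -326/5*1/3977 - 4/37 = -326/19885 - 4/37 = -91602/735745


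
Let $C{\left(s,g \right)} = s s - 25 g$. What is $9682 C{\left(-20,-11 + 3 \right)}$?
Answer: $5809200$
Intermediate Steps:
$C{\left(s,g \right)} = s^{2} - 25 g$
$9682 C{\left(-20,-11 + 3 \right)} = 9682 \left(\left(-20\right)^{2} - 25 \left(-11 + 3\right)\right) = 9682 \left(400 - -200\right) = 9682 \left(400 + 200\right) = 9682 \cdot 600 = 5809200$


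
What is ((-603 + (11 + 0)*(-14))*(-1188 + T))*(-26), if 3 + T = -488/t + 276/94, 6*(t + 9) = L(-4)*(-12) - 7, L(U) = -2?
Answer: -37955300214/1739 ≈ -2.1826e+7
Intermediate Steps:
t = -37/6 (t = -9 + (-2*(-12) - 7)/6 = -9 + (24 - 7)/6 = -9 + (⅙)*17 = -9 + 17/6 = -37/6 ≈ -6.1667)
T = 137505/1739 (T = -3 + (-488/(-37/6) + 276/94) = -3 + (-488*(-6/37) + 276*(1/94)) = -3 + (2928/37 + 138/47) = -3 + 142722/1739 = 137505/1739 ≈ 79.071)
((-603 + (11 + 0)*(-14))*(-1188 + T))*(-26) = ((-603 + (11 + 0)*(-14))*(-1188 + 137505/1739))*(-26) = ((-603 + 11*(-14))*(-1928427/1739))*(-26) = ((-603 - 154)*(-1928427/1739))*(-26) = -757*(-1928427/1739)*(-26) = (1459819239/1739)*(-26) = -37955300214/1739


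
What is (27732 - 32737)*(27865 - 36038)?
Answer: 40905865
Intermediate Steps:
(27732 - 32737)*(27865 - 36038) = -5005*(-8173) = 40905865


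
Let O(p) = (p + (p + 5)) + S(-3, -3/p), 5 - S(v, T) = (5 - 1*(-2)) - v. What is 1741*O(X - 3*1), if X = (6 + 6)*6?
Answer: 240258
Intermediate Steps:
X = 72 (X = 12*6 = 72)
S(v, T) = -2 + v (S(v, T) = 5 - ((5 - 1*(-2)) - v) = 5 - ((5 + 2) - v) = 5 - (7 - v) = 5 + (-7 + v) = -2 + v)
O(p) = 2*p (O(p) = (p + (p + 5)) + (-2 - 3) = (p + (5 + p)) - 5 = (5 + 2*p) - 5 = 2*p)
1741*O(X - 3*1) = 1741*(2*(72 - 3*1)) = 1741*(2*(72 - 3)) = 1741*(2*69) = 1741*138 = 240258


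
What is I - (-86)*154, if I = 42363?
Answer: 55607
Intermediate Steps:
I - (-86)*154 = 42363 - (-86)*154 = 42363 - 1*(-13244) = 42363 + 13244 = 55607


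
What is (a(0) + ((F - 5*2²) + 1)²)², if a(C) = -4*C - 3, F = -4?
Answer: 276676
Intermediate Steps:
a(C) = -3 - 4*C
(a(0) + ((F - 5*2²) + 1)²)² = ((-3 - 4*0) + ((-4 - 5*2²) + 1)²)² = ((-3 + 0) + ((-4 - 5*4) + 1)²)² = (-3 + ((-4 - 20) + 1)²)² = (-3 + (-24 + 1)²)² = (-3 + (-23)²)² = (-3 + 529)² = 526² = 276676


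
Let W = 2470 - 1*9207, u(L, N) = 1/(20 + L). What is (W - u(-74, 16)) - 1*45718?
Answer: -2832569/54 ≈ -52455.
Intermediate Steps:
W = -6737 (W = 2470 - 9207 = -6737)
(W - u(-74, 16)) - 1*45718 = (-6737 - 1/(20 - 74)) - 1*45718 = (-6737 - 1/(-54)) - 45718 = (-6737 - 1*(-1/54)) - 45718 = (-6737 + 1/54) - 45718 = -363797/54 - 45718 = -2832569/54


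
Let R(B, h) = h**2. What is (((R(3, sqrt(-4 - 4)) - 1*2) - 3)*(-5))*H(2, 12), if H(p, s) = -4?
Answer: -260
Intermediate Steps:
(((R(3, sqrt(-4 - 4)) - 1*2) - 3)*(-5))*H(2, 12) = ((((sqrt(-4 - 4))**2 - 1*2) - 3)*(-5))*(-4) = ((((sqrt(-8))**2 - 2) - 3)*(-5))*(-4) = ((((2*I*sqrt(2))**2 - 2) - 3)*(-5))*(-4) = (((-8 - 2) - 3)*(-5))*(-4) = ((-10 - 3)*(-5))*(-4) = -13*(-5)*(-4) = 65*(-4) = -260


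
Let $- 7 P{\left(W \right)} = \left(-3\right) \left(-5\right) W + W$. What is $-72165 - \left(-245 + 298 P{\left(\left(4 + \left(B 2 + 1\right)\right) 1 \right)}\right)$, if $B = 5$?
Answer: $- \frac{431920}{7} \approx -61703.0$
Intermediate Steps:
$P{\left(W \right)} = - \frac{16 W}{7}$ ($P{\left(W \right)} = - \frac{\left(-3\right) \left(-5\right) W + W}{7} = - \frac{15 W + W}{7} = - \frac{16 W}{7}$)
$-72165 - \left(-245 + 298 P{\left(\left(4 + \left(B 2 + 1\right)\right) 1 \right)}\right) = -72165 - \left(-245 + 298 \left(- \frac{16 \left(4 + \left(5 \cdot 2 + 1\right)\right) 1}{7}\right)\right) = -72165 - \left(-245 + 298 \left(- \frac{16 \left(4 + \left(10 + 1\right)\right) 1}{7}\right)\right) = -72165 - \left(-245 + 298 \left(- \frac{16 \left(4 + 11\right) 1}{7}\right)\right) = -72165 - \left(-245 + 298 \left(- \frac{16 \cdot 15 \cdot 1}{7}\right)\right) = -72165 - \left(-245 + 298 \left(\left(- \frac{16}{7}\right) 15\right)\right) = -72165 - \left(-245 + 298 \left(- \frac{240}{7}\right)\right) = -72165 - \left(-245 - \frac{71520}{7}\right) = -72165 - - \frac{73235}{7} = -72165 + \frac{73235}{7} = - \frac{431920}{7}$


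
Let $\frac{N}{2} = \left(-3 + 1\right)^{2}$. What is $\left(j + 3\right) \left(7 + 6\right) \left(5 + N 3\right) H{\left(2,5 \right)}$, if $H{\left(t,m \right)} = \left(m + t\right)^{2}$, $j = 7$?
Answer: $184730$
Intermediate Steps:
$N = 8$ ($N = 2 \left(-3 + 1\right)^{2} = 2 \left(-2\right)^{2} = 2 \cdot 4 = 8$)
$\left(j + 3\right) \left(7 + 6\right) \left(5 + N 3\right) H{\left(2,5 \right)} = \left(7 + 3\right) \left(7 + 6\right) \left(5 + 8 \cdot 3\right) \left(5 + 2\right)^{2} = 10 \cdot 13 \left(5 + 24\right) 7^{2} = 130 \cdot 29 \cdot 49 = 3770 \cdot 49 = 184730$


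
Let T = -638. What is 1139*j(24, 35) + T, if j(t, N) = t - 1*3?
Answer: 23281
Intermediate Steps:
j(t, N) = -3 + t (j(t, N) = t - 3 = -3 + t)
1139*j(24, 35) + T = 1139*(-3 + 24) - 638 = 1139*21 - 638 = 23919 - 638 = 23281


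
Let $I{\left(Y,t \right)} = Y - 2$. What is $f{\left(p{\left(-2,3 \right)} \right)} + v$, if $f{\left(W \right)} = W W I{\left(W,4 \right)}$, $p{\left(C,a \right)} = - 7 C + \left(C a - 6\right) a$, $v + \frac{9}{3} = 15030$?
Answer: $3411$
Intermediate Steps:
$I{\left(Y,t \right)} = -2 + Y$ ($I{\left(Y,t \right)} = Y - 2 = -2 + Y$)
$v = 15027$ ($v = -3 + 15030 = 15027$)
$p{\left(C,a \right)} = - 7 C + a \left(-6 + C a\right)$ ($p{\left(C,a \right)} = - 7 C + \left(-6 + C a\right) a = - 7 C + a \left(-6 + C a\right)$)
$f{\left(W \right)} = W^{2} \left(-2 + W\right)$ ($f{\left(W \right)} = W W \left(-2 + W\right) = W^{2} \left(-2 + W\right)$)
$f{\left(p{\left(-2,3 \right)} \right)} + v = \left(\left(-7\right) \left(-2\right) - 18 - 2 \cdot 3^{2}\right)^{2} \left(-2 - \left(4 + 18\right)\right) + 15027 = \left(14 - 18 - 18\right)^{2} \left(-2 - 22\right) + 15027 = \left(-22\right)^{2} \left(-2 - 22\right) + 15027 = 484 \left(-24\right) + 15027 = -11616 + 15027 = 3411$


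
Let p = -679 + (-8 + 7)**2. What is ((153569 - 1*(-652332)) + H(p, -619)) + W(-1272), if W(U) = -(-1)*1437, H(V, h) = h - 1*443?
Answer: 806276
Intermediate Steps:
p = -678 (p = -679 + (-1)**2 = -679 + 1 = -678)
H(V, h) = -443 + h (H(V, h) = h - 443 = -443 + h)
W(U) = 1437 (W(U) = -1*(-1437) = 1437)
((153569 - 1*(-652332)) + H(p, -619)) + W(-1272) = ((153569 - 1*(-652332)) + (-443 - 619)) + 1437 = ((153569 + 652332) - 1062) + 1437 = (805901 - 1062) + 1437 = 804839 + 1437 = 806276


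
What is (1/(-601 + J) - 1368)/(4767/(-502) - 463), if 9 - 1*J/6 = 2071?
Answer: 8909026630/3077104789 ≈ 2.8953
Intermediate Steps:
J = -12372 (J = 54 - 6*2071 = 54 - 12426 = -12372)
(1/(-601 + J) - 1368)/(4767/(-502) - 463) = (1/(-601 - 12372) - 1368)/(4767/(-502) - 463) = (1/(-12973) - 1368)/(4767*(-1/502) - 463) = (-1/12973 - 1368)/(-4767/502 - 463) = -17747065/(12973*(-237193/502)) = -17747065/12973*(-502/237193) = 8909026630/3077104789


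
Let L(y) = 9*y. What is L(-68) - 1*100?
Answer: -712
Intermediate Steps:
L(-68) - 1*100 = 9*(-68) - 1*100 = -612 - 100 = -712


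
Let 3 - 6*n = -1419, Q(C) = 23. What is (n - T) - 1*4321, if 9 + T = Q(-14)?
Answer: -4098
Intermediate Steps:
n = 237 (n = 1/2 - 1/6*(-1419) = 1/2 + 473/2 = 237)
T = 14 (T = -9 + 23 = 14)
(n - T) - 1*4321 = (237 - 1*14) - 1*4321 = (237 - 14) - 4321 = 223 - 4321 = -4098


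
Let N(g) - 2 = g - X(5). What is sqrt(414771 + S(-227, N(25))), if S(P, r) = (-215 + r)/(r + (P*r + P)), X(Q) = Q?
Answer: sqrt(11211095639778)/5199 ≈ 644.03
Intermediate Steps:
N(g) = -3 + g (N(g) = 2 + (g - 1*5) = 2 + (g - 5) = 2 + (-5 + g) = -3 + g)
S(P, r) = (-215 + r)/(P + r + P*r) (S(P, r) = (-215 + r)/(r + (P + P*r)) = (-215 + r)/(P + r + P*r))
sqrt(414771 + S(-227, N(25))) = sqrt(414771 + (-215 + (-3 + 25))/(-227 + (-3 + 25) - 227*(-3 + 25))) = sqrt(414771 + (-215 + 22)/(-227 + 22 - 227*22)) = sqrt(414771 - 193/(-227 + 22 - 4994)) = sqrt(414771 - 193/(-5199)) = sqrt(414771 - 1/5199*(-193)) = sqrt(414771 + 193/5199) = sqrt(2156394622/5199) = sqrt(11211095639778)/5199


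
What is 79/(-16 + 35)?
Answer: 79/19 ≈ 4.1579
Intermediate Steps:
79/(-16 + 35) = 79/19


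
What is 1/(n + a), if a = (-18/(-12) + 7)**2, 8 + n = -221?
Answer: -4/627 ≈ -0.0063796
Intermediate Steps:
n = -229 (n = -8 - 221 = -229)
a = 289/4 (a = (-18*(-1/12) + 7)**2 = (3/2 + 7)**2 = (17/2)**2 = 289/4 ≈ 72.250)
1/(n + a) = 1/(-229 + 289/4) = 1/(-627/4) = -4/627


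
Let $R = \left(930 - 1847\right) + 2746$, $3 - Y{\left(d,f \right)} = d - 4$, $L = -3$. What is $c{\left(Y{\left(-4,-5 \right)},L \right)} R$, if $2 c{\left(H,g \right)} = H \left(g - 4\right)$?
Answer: $- \frac{140833}{2} \approx -70417.0$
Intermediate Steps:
$Y{\left(d,f \right)} = 7 - d$ ($Y{\left(d,f \right)} = 3 - \left(d - 4\right) = 3 - \left(-4 + d\right) = 7 - d$)
$c{\left(H,g \right)} = \frac{H \left(-4 + g\right)}{2}$ ($c{\left(H,g \right)} = \frac{H \left(g - 4\right)}{2} = \frac{H \left(-4 + g\right)}{2}$)
$R = 1829$ ($R = -917 + 2746 = 1829$)
$c{\left(Y{\left(-4,-5 \right)},L \right)} R = \frac{\left(7 - -4\right) \left(-4 - 3\right)}{2} \cdot 1829 = \frac{1}{2} \left(7 + 4\right) \left(-7\right) 1829 = \frac{1}{2} \cdot 11 \left(-7\right) 1829 = \left(- \frac{77}{2}\right) 1829 = - \frac{140833}{2}$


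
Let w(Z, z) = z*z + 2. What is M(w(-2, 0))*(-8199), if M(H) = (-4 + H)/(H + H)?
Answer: 8199/2 ≈ 4099.5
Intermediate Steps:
w(Z, z) = 2 + z**2 (w(Z, z) = z**2 + 2 = 2 + z**2)
M(H) = (-4 + H)/(2*H) (M(H) = (-4 + H)/((2*H)) = (-4 + H)*(1/(2*H)) = (-4 + H)/(2*H))
M(w(-2, 0))*(-8199) = ((-4 + (2 + 0**2))/(2*(2 + 0**2)))*(-8199) = ((-4 + (2 + 0))/(2*(2 + 0)))*(-8199) = ((1/2)*(-4 + 2)/2)*(-8199) = ((1/2)*(1/2)*(-2))*(-8199) = -1/2*(-8199) = 8199/2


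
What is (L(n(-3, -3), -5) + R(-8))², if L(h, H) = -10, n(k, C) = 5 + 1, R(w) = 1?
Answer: 81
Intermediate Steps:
n(k, C) = 6
(L(n(-3, -3), -5) + R(-8))² = (-10 + 1)² = (-9)² = 81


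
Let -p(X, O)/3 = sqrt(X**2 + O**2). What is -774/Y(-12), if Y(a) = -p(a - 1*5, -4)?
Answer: -258*sqrt(305)/305 ≈ -14.773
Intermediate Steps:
p(X, O) = -3*sqrt(O**2 + X**2) (p(X, O) = -3*sqrt(X**2 + O**2) = -3*sqrt(O**2 + X**2))
Y(a) = 3*sqrt(16 + (-5 + a)**2) (Y(a) = -(-3)*sqrt((-4)**2 + (a - 1*5)**2) = -(-3)*sqrt(16 + (a - 5)**2) = -(-3)*sqrt(16 + (-5 + a)**2) = 3*sqrt(16 + (-5 + a)**2))
-774/Y(-12) = -774*1/(3*sqrt(16 + (-5 - 12)**2)) = -774*1/(3*sqrt(16 + (-17)**2)) = -774*1/(3*sqrt(16 + 289)) = -774*sqrt(305)/915 = -258*sqrt(305)/305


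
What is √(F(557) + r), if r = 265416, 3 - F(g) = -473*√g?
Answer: √(265419 + 473*√557) ≈ 525.91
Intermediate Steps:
F(g) = 3 + 473*√g (F(g) = 3 - (-473)*√g = 3 + 473*√g)
√(F(557) + r) = √((3 + 473*√557) + 265416) = √(265419 + 473*√557)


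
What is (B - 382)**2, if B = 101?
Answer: 78961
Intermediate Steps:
(B - 382)**2 = (101 - 382)**2 = (-281)**2 = 78961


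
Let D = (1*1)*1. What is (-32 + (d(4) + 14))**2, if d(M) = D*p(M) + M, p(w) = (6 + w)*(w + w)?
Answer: 4356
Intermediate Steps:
p(w) = 2*w*(6 + w) (p(w) = (6 + w)*(2*w) = 2*w*(6 + w))
D = 1 (D = 1*1 = 1)
d(M) = M + 2*M*(6 + M) (d(M) = 1*(2*M*(6 + M)) + M = 2*M*(6 + M) + M = M + 2*M*(6 + M))
(-32 + (d(4) + 14))**2 = (-32 + (4*(13 + 2*4) + 14))**2 = (-32 + (4*(13 + 8) + 14))**2 = (-32 + (4*21 + 14))**2 = (-32 + (84 + 14))**2 = (-32 + 98)**2 = 66**2 = 4356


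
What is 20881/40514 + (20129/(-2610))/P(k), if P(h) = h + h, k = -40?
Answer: 2587729553/4229661600 ≈ 0.61180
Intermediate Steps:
P(h) = 2*h
20881/40514 + (20129/(-2610))/P(k) = 20881/40514 + (20129/(-2610))/((2*(-40))) = 20881*(1/40514) + (20129*(-1/2610))/(-80) = 20881/40514 - 20129/2610*(-1/80) = 20881/40514 + 20129/208800 = 2587729553/4229661600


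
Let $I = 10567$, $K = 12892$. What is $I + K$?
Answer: $23459$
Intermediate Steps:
$I + K = 10567 + 12892 = 23459$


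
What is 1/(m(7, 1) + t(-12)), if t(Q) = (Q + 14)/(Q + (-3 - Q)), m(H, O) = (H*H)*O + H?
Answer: 3/166 ≈ 0.018072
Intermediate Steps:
m(H, O) = H + O*H**2 (m(H, O) = H**2*O + H = O*H**2 + H = H + O*H**2)
t(Q) = -14/3 - Q/3 (t(Q) = (14 + Q)/(-3) = (14 + Q)*(-1/3) = -14/3 - Q/3)
1/(m(7, 1) + t(-12)) = 1/(7*(1 + 7*1) + (-14/3 - 1/3*(-12))) = 1/(7*(1 + 7) + (-14/3 + 4)) = 1/(7*8 - 2/3) = 1/(56 - 2/3) = 1/(166/3) = 3/166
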